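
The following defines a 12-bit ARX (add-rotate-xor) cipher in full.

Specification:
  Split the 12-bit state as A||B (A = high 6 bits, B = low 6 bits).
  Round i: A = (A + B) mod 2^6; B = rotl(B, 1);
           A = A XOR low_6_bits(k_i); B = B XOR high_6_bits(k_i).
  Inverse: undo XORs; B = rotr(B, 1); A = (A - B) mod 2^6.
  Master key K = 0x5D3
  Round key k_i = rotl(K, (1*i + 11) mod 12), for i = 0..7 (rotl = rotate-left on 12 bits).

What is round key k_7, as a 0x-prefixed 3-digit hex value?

0x4D7

K = 0x5D3
k_0 = rotl(K, (1*0+11) mod 12) = rotl(K, 11) = 0xAE9
k_1 = rotl(K, (1*1+11) mod 12) = rotl(K, 0) = 0x5D3
k_2 = rotl(K, (1*2+11) mod 12) = rotl(K, 1) = 0xBA6
k_3 = rotl(K, (1*3+11) mod 12) = rotl(K, 2) = 0x74D
k_4 = rotl(K, (1*4+11) mod 12) = rotl(K, 3) = 0xE9A
k_5 = rotl(K, (1*5+11) mod 12) = rotl(K, 4) = 0xD35
k_6 = rotl(K, (1*6+11) mod 12) = rotl(K, 5) = 0xA6B
k_7 = rotl(K, (1*7+11) mod 12) = rotl(K, 6) = 0x4D7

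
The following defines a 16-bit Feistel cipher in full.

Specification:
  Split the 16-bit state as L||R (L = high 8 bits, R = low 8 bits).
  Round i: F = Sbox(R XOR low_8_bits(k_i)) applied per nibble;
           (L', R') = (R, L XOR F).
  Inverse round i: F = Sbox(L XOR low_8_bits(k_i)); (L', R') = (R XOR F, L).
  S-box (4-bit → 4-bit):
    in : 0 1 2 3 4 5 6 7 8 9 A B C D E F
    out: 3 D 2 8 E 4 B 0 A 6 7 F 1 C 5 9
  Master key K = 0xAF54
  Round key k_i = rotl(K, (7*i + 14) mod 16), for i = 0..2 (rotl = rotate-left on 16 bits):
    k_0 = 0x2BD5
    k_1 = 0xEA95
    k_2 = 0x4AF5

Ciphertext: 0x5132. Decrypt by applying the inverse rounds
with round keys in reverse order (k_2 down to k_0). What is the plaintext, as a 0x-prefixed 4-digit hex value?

0xAE97

s_0 = ciphertext = 0x5132
s_1 = InvRound(s_0, k_2) = 0x4C51
s_2 = InvRound(s_1, k_1) = 0x974C
s_3 = InvRound(s_2, k_0) = 0xAE97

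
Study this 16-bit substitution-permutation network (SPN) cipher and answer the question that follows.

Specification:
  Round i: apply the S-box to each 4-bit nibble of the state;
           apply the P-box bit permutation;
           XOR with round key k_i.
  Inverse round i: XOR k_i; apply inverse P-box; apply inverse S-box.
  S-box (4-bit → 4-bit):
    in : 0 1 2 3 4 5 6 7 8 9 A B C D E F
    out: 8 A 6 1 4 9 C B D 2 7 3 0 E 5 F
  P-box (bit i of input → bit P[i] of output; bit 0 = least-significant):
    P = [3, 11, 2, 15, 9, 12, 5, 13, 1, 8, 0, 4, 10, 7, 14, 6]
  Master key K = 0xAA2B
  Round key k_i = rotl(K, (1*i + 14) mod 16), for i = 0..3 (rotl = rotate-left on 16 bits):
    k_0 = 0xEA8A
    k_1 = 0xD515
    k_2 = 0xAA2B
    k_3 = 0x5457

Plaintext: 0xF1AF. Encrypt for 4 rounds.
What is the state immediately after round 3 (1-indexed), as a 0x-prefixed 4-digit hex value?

0xCA61

s_0 = plaintext = 0xF1AF
s_1 = Round(s_0, k_0) = 0x3576
s_2 = Round(s_1, k_1) = 0x6303
s_3 = Round(s_2, k_2) = 0xCA61
s_4 = Round(s_3, k_3) = 0xFD74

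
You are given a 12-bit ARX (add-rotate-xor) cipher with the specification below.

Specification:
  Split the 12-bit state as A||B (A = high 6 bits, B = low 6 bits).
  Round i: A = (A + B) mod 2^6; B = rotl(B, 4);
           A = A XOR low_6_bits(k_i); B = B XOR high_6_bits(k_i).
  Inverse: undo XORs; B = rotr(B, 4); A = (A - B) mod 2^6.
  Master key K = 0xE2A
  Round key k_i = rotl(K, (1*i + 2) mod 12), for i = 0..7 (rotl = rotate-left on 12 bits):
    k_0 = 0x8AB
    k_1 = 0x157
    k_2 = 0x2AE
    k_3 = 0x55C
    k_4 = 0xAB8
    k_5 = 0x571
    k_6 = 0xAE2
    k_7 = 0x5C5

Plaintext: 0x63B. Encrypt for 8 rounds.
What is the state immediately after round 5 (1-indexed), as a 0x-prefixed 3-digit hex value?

s_0 = plaintext = 0x63B
s_1 = Round(s_0, k_0) = 0xE1C
s_2 = Round(s_1, k_1) = 0x0C2
s_3 = Round(s_2, k_2) = 0xAEA
s_4 = Round(s_3, k_3) = 0x27F
s_5 = Round(s_4, k_4) = 0xC15
s_6 = Round(s_5, k_5) = 0xD00
s_7 = Round(s_6, k_6) = 0x5AB
s_8 = Round(s_7, k_7) = 0x12D

0xC15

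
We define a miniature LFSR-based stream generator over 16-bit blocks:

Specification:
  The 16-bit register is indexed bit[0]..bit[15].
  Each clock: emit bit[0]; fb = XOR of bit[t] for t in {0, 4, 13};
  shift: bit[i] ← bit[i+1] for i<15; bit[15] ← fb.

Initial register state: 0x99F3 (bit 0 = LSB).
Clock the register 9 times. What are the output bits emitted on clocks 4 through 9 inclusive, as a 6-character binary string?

reg_0 = 0x99F3
clock 1: out=1, reg = 0x4CF9
clock 2: out=1, reg = 0x267C
clock 3: out=0, reg = 0x133E
clock 4: out=0, reg = 0x899F
clock 5: out=1, reg = 0x44CF
clock 6: out=1, reg = 0xA267
clock 7: out=1, reg = 0x5133
clock 8: out=1, reg = 0x2899
clock 9: out=1, reg = 0x944C

011111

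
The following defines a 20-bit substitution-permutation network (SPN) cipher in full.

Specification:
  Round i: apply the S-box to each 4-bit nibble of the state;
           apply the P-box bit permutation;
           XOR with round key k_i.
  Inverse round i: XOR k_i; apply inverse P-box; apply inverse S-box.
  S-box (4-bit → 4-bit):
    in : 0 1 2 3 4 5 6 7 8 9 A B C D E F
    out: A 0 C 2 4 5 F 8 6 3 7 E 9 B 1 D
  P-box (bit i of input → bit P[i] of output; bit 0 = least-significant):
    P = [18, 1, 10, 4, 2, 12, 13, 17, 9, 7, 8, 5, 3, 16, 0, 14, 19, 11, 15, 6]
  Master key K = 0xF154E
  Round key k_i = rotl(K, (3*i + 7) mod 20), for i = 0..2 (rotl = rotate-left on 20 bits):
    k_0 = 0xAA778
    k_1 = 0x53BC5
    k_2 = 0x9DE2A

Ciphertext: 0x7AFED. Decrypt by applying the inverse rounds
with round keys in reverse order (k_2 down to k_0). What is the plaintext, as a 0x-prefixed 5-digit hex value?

s_0 = ciphertext = 0x7AFED
s_1 = InvRound(s_0, k_2) = 0xC2869
s_2 = InvRound(s_1, k_1) = 0xE9691
s_3 = InvRound(s_2, k_0) = 0x75B8E

0x75B8E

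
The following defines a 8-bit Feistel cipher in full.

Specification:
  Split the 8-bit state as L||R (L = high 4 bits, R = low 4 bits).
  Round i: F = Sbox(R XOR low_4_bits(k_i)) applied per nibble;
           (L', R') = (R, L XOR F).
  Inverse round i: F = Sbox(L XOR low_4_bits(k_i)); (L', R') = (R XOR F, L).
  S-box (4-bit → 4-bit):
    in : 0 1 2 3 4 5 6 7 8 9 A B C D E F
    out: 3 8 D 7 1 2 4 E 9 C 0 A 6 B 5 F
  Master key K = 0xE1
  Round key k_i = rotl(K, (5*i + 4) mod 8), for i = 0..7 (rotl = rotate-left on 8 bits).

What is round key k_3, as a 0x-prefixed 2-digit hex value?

K = 0xE1
k_0 = rotl(K, (5*0+4) mod 8) = rotl(K, 4) = 0x1E
k_1 = rotl(K, (5*1+4) mod 8) = rotl(K, 1) = 0xC3
k_2 = rotl(K, (5*2+4) mod 8) = rotl(K, 6) = 0x78
k_3 = rotl(K, (5*3+4) mod 8) = rotl(K, 3) = 0x0F

0x0F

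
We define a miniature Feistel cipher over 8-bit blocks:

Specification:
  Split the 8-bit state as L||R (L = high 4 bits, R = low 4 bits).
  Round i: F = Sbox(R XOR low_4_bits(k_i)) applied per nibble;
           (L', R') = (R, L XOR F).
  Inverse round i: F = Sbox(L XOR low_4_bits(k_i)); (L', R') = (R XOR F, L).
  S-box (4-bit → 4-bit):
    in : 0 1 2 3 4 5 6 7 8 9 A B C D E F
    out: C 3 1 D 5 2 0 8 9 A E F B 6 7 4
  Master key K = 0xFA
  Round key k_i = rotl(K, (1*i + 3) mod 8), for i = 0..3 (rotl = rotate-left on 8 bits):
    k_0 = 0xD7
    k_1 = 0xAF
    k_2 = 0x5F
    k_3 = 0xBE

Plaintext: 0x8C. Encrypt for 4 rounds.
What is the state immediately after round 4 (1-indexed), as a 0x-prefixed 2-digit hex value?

0x9D

s_0 = plaintext = 0x8C
s_1 = Round(s_0, k_0) = 0xC7
s_2 = Round(s_1, k_1) = 0x75
s_3 = Round(s_2, k_2) = 0x59
s_4 = Round(s_3, k_3) = 0x9D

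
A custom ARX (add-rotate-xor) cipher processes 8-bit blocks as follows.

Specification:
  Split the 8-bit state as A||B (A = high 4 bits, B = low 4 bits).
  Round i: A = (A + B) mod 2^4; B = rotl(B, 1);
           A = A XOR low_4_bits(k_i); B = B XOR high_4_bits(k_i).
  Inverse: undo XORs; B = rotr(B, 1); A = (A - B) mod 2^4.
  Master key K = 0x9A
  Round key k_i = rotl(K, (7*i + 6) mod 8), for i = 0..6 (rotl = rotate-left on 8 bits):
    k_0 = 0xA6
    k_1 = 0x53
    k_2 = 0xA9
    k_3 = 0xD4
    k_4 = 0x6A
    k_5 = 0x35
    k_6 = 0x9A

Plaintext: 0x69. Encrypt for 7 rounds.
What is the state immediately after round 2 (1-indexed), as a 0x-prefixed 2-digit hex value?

s_0 = plaintext = 0x69
s_1 = Round(s_0, k_0) = 0x99
s_2 = Round(s_1, k_1) = 0x16
s_3 = Round(s_2, k_2) = 0xE6
s_4 = Round(s_3, k_3) = 0x01
s_5 = Round(s_4, k_4) = 0xB4
s_6 = Round(s_5, k_5) = 0xAB
s_7 = Round(s_6, k_6) = 0xFE

0x16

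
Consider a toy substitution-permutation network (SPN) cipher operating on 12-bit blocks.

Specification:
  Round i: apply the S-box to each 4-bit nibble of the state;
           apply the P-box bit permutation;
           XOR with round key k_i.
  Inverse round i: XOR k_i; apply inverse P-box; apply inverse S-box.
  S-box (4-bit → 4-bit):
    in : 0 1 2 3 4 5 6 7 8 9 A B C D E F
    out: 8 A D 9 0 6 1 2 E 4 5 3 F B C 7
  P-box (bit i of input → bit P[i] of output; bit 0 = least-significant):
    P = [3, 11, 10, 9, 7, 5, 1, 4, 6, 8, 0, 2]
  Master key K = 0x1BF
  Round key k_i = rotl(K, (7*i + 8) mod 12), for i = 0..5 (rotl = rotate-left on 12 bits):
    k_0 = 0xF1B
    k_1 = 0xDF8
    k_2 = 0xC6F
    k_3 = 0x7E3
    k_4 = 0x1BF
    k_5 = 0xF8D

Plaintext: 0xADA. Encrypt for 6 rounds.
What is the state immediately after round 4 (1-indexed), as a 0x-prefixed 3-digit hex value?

0x720

s_0 = plaintext = 0xADA
s_1 = Round(s_0, k_0) = 0xBE2
s_2 = Round(s_1, k_1) = 0xAA2
s_3 = Round(s_2, k_2) = 0xAA4
s_4 = Round(s_3, k_3) = 0x720
s_5 = Round(s_4, k_4) = 0x22D
s_6 = Round(s_5, k_5) = 0x552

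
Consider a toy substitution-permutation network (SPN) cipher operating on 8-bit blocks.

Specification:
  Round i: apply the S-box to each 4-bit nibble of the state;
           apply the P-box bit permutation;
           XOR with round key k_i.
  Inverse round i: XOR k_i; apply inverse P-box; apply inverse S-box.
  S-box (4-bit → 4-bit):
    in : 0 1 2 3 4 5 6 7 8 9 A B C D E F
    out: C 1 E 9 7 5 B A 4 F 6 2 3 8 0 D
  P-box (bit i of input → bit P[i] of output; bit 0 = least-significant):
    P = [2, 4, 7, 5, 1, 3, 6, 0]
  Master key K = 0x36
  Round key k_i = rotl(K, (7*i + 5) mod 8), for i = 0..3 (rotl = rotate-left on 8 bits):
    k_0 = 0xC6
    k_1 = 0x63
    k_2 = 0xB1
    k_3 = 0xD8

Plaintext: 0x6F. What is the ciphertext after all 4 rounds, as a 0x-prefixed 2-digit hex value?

0x04

s_0 = plaintext = 0x6F
s_1 = Round(s_0, k_0) = 0x69
s_2 = Round(s_1, k_1) = 0xDC
s_3 = Round(s_2, k_2) = 0xA4
s_4 = Round(s_3, k_3) = 0x04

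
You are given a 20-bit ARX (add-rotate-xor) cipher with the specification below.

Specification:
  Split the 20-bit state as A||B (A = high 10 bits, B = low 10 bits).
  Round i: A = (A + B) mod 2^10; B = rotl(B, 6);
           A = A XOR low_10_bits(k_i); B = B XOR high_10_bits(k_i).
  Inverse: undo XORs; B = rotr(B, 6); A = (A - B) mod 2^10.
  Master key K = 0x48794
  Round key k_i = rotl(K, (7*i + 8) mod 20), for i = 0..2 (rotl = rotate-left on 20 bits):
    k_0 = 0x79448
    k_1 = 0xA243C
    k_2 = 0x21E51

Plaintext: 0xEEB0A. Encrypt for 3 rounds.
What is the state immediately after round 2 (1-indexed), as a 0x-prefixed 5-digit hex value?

0x777FC

s_0 = plaintext = 0xEEB0A
s_1 = Round(s_0, k_0) = 0xA3355
s_2 = Round(s_1, k_1) = 0x777FC
s_3 = Round(s_2, k_2) = 0xE23B8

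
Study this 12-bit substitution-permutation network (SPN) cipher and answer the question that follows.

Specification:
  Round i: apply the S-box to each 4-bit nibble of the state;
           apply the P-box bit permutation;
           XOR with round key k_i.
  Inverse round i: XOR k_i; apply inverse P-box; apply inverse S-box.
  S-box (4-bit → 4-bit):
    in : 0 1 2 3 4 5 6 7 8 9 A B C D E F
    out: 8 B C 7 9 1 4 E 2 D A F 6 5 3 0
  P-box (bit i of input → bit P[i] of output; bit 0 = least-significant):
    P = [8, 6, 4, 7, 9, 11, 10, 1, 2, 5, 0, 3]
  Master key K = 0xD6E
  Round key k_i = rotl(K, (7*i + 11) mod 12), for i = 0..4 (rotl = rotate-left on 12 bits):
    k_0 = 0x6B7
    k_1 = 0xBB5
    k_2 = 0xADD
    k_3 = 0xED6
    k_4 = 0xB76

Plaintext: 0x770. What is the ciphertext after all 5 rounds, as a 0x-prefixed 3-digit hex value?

s_0 = plaintext = 0x770
s_1 = Round(s_0, k_0) = 0xA1C
s_2 = Round(s_1, k_1) = 0x1CF
s_3 = Round(s_2, k_2) = 0x6F1
s_4 = Round(s_3, k_3) = 0xF17
s_5 = Round(s_4, k_4) = 0x1A4

0x1A4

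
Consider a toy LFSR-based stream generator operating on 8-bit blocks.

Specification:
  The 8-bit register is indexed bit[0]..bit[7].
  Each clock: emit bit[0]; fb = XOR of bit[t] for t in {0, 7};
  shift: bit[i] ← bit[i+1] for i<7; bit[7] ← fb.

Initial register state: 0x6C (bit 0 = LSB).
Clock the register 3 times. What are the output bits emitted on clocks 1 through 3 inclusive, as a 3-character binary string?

reg_0 = 0x6C
clock 1: out=0, reg = 0x36
clock 2: out=0, reg = 0x1B
clock 3: out=1, reg = 0x8D

001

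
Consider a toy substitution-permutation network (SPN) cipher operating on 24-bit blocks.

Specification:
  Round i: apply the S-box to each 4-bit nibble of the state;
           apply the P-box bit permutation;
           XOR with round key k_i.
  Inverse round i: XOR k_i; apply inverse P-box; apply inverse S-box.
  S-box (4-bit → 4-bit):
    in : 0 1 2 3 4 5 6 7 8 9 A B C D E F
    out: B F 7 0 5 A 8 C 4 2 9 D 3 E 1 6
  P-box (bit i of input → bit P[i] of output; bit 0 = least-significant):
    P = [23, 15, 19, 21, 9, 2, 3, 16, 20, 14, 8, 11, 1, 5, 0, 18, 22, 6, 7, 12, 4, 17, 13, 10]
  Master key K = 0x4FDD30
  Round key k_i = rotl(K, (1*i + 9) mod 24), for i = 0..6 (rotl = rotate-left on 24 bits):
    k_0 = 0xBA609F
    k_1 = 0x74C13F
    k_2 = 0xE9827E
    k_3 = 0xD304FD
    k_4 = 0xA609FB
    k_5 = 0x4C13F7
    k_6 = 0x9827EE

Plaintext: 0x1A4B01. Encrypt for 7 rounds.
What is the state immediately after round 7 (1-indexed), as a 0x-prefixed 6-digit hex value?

0xE80E0D

s_0 = plaintext = 0x1A4B01
s_1 = Round(s_0, k_0) = 0x41DF88
s_2 = Round(s_1, k_1) = 0x38B0C6
s_3 = Round(s_2, k_2) = 0xDDC8F9
s_4 = Round(s_3, k_3) = 0xD1B113
s_5 = Round(s_4, k_4) = 0xF17634
s_6 = Round(s_5, k_5) = 0x822B36
s_7 = Round(s_6, k_6) = 0xE80E0D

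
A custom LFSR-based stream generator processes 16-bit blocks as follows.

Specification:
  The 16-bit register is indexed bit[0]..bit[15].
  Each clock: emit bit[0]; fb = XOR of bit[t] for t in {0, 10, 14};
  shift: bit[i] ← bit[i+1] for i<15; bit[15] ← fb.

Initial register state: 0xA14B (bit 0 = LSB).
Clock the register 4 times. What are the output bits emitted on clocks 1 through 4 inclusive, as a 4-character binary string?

reg_0 = 0xA14B
clock 1: out=1, reg = 0xD0A5
clock 2: out=1, reg = 0x6852
clock 3: out=0, reg = 0xB429
clock 4: out=1, reg = 0x5A14

1101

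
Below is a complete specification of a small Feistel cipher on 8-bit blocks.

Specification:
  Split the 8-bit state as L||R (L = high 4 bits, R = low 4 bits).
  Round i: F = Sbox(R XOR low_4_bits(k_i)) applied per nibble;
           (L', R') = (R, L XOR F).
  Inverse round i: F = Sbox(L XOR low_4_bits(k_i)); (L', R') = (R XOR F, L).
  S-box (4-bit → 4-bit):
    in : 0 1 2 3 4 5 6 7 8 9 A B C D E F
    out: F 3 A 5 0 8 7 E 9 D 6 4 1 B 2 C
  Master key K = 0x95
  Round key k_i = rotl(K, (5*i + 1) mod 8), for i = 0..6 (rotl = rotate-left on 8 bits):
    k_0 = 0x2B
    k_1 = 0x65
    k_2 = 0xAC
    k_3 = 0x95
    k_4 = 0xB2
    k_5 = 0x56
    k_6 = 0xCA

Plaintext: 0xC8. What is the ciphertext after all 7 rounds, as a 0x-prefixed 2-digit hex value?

0xC2

s_0 = plaintext = 0xC8
s_1 = Round(s_0, k_0) = 0x89
s_2 = Round(s_1, k_1) = 0x99
s_3 = Round(s_2, k_2) = 0x91
s_4 = Round(s_3, k_3) = 0x19
s_5 = Round(s_4, k_4) = 0x95
s_6 = Round(s_5, k_5) = 0x5C
s_7 = Round(s_6, k_6) = 0xC2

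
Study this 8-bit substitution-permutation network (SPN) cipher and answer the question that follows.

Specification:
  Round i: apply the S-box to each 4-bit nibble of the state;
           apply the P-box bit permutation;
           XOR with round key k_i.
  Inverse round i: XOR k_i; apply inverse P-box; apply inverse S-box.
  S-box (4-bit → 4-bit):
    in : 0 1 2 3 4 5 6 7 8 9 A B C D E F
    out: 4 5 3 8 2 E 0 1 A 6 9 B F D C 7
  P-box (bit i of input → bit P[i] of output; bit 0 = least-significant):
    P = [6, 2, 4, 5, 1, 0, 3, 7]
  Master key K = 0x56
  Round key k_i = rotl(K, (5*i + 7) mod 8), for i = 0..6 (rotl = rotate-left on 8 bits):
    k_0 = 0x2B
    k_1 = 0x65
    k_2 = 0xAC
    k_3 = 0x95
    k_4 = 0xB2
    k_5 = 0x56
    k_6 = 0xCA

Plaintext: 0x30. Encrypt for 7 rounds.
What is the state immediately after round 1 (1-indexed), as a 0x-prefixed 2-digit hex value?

s_0 = plaintext = 0x30
s_1 = Round(s_0, k_0) = 0xBB
s_2 = Round(s_1, k_1) = 0x82
s_3 = Round(s_2, k_2) = 0x69
s_4 = Round(s_3, k_3) = 0x81
s_5 = Round(s_4, k_4) = 0x63
s_6 = Round(s_5, k_5) = 0x76
s_7 = Round(s_6, k_6) = 0xC8

0xBB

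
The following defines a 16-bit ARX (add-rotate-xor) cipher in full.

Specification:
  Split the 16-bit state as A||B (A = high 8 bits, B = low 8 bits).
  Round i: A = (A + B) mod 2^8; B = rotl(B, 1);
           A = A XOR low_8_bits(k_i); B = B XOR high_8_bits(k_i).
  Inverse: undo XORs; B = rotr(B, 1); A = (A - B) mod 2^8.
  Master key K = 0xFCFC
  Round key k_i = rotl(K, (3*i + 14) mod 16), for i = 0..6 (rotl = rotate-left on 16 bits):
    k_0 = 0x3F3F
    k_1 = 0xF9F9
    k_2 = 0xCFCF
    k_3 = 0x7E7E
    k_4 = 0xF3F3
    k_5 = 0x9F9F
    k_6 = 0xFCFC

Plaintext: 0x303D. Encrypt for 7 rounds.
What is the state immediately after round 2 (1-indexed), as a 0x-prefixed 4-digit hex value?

0x6E73

s_0 = plaintext = 0x303D
s_1 = Round(s_0, k_0) = 0x5245
s_2 = Round(s_1, k_1) = 0x6E73
s_3 = Round(s_2, k_2) = 0x2E29
s_4 = Round(s_3, k_3) = 0x292C
s_5 = Round(s_4, k_4) = 0xA6AB
s_6 = Round(s_5, k_5) = 0xCEC8
s_7 = Round(s_6, k_6) = 0x6A6D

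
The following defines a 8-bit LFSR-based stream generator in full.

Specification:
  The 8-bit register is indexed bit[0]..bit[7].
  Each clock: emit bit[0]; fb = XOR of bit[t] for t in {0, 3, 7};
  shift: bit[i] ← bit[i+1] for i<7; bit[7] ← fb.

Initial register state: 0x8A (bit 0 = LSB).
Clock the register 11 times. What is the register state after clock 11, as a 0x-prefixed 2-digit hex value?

reg_0 = 0x8A
clock 1: out=0, reg = 0x45
clock 2: out=1, reg = 0xA2
clock 3: out=0, reg = 0xD1
clock 4: out=1, reg = 0x68
clock 5: out=0, reg = 0xB4
clock 6: out=0, reg = 0xDA
clock 7: out=0, reg = 0x6D
clock 8: out=1, reg = 0x36
clock 9: out=0, reg = 0x1B
clock 10: out=1, reg = 0x0D
clock 11: out=1, reg = 0x06

0x06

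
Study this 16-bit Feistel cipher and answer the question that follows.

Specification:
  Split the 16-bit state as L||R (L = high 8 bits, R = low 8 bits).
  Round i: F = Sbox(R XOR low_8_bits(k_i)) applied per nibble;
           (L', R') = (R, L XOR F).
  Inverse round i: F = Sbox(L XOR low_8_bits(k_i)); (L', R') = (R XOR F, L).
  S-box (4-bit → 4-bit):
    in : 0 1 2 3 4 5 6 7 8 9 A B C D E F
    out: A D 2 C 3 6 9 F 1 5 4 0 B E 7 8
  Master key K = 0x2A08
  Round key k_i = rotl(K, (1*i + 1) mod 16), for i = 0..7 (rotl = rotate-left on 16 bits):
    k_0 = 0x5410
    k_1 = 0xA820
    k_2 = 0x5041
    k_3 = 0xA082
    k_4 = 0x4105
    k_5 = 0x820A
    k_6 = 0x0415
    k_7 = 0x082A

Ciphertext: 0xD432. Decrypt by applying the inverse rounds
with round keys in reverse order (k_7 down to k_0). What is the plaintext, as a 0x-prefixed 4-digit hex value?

s_0 = ciphertext = 0xD432
s_1 = InvRound(s_0, k_7) = 0xB5D4
s_2 = InvRound(s_1, k_6) = 0x9EB5
s_3 = InvRound(s_2, k_5) = 0xE69E
s_4 = InvRound(s_3, k_4) = 0xE2E6
s_5 = InvRound(s_4, k_3) = 0x7CE2
s_6 = InvRound(s_5, k_2) = 0x2C7C
s_7 = InvRound(s_6, k_1) = 0xD72C
s_8 = InvRound(s_7, k_0) = 0x93D7

0x93D7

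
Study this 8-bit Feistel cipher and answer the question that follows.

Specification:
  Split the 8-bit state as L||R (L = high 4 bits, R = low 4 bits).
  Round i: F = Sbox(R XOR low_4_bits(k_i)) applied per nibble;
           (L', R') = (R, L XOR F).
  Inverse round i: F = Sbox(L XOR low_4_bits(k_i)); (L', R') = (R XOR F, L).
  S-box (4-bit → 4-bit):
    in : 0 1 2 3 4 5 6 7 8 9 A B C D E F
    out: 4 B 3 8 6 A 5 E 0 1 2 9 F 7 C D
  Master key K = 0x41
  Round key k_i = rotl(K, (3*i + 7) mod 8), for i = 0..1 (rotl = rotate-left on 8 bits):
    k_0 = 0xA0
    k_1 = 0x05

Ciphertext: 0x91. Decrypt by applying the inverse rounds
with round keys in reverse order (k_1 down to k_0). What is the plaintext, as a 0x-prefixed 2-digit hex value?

0x5E

s_0 = ciphertext = 0x91
s_1 = InvRound(s_0, k_1) = 0xE9
s_2 = InvRound(s_1, k_0) = 0x5E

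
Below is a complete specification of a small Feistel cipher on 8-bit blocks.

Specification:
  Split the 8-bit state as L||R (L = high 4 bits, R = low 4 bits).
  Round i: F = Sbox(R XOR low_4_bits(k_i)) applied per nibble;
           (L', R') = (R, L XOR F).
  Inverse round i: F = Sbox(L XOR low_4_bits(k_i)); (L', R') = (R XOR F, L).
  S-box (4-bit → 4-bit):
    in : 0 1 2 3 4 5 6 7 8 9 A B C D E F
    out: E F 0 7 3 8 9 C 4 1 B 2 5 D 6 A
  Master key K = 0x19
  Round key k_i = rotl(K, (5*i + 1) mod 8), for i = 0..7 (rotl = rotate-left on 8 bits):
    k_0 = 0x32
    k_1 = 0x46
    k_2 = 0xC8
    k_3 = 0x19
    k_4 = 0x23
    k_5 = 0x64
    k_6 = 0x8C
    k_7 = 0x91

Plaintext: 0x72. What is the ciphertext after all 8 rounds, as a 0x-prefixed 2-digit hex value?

s_0 = plaintext = 0x72
s_1 = Round(s_0, k_0) = 0x29
s_2 = Round(s_1, k_1) = 0x98
s_3 = Round(s_2, k_2) = 0x87
s_4 = Round(s_3, k_3) = 0x7E
s_5 = Round(s_4, k_4) = 0xEA
s_6 = Round(s_5, k_5) = 0xA8
s_7 = Round(s_6, k_6) = 0x89
s_8 = Round(s_7, k_7) = 0x9C

0x9C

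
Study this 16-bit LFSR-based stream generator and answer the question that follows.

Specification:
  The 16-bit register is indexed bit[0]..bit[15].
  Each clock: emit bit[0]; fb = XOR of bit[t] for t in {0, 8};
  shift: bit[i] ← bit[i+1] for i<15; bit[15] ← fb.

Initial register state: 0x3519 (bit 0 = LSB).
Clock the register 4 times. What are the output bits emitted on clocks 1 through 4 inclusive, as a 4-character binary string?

reg_0 = 0x3519
clock 1: out=1, reg = 0x1A8C
clock 2: out=0, reg = 0x0D46
clock 3: out=0, reg = 0x86A3
clock 4: out=1, reg = 0xC351

1001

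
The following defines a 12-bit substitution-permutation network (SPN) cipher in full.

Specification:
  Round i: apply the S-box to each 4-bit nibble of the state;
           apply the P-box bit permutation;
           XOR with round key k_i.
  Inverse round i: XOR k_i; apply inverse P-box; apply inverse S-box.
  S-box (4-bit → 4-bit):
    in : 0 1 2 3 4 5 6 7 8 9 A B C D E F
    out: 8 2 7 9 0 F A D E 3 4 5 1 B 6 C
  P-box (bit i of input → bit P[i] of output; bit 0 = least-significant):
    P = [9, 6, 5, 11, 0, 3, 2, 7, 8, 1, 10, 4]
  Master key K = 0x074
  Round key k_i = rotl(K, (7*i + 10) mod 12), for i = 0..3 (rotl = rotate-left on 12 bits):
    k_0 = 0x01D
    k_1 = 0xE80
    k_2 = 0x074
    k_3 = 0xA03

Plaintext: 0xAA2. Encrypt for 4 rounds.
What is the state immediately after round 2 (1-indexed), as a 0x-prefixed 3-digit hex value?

s_0 = plaintext = 0xAA2
s_1 = Round(s_0, k_0) = 0x679
s_2 = Round(s_1, k_1) = 0xC57
s_3 = Round(s_2, k_2) = 0xBD9
s_4 = Round(s_3, k_3) = 0xDCA

0xC57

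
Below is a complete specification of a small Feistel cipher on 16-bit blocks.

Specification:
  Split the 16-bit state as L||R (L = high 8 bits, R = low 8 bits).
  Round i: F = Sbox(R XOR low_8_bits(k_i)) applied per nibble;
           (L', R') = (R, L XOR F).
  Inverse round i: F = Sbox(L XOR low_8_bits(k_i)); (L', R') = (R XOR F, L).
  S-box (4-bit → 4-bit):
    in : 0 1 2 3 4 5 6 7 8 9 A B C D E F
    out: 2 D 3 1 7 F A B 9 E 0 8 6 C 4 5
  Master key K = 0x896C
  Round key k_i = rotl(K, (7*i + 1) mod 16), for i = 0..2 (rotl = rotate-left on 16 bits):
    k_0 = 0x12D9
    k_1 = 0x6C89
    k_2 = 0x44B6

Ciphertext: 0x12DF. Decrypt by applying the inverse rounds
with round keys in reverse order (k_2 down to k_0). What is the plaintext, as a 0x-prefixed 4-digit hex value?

0xC2EF

s_0 = ciphertext = 0x12DF
s_1 = InvRound(s_0, k_2) = 0xD812
s_2 = InvRound(s_1, k_1) = 0xEFD8
s_3 = InvRound(s_2, k_0) = 0xC2EF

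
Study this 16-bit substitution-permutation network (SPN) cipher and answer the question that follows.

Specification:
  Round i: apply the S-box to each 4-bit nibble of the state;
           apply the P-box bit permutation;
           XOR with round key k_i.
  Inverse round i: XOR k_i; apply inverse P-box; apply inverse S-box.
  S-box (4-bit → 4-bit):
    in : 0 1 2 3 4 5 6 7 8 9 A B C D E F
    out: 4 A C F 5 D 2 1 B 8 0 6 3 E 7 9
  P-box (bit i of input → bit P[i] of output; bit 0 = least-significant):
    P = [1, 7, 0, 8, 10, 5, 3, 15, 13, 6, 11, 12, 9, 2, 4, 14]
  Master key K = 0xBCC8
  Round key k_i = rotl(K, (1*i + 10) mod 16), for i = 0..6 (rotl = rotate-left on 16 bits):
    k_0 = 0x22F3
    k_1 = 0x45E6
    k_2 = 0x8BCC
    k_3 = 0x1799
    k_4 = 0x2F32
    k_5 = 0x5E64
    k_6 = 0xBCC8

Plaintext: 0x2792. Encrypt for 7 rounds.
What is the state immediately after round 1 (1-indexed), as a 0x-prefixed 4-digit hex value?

0xC3E2

s_0 = plaintext = 0x2792
s_1 = Round(s_0, k_0) = 0xC3E2
s_2 = Round(s_1, k_1) = 0x7A8B
s_3 = Round(s_2, k_2) = 0x0D6D
s_4 = Round(s_3, k_3) = 0x0E68
s_5 = Round(s_4, k_4) = 0x06C0
s_6 = Round(s_5, k_5) = 0x5A15
s_7 = Round(s_6, k_6) = 0x7FFB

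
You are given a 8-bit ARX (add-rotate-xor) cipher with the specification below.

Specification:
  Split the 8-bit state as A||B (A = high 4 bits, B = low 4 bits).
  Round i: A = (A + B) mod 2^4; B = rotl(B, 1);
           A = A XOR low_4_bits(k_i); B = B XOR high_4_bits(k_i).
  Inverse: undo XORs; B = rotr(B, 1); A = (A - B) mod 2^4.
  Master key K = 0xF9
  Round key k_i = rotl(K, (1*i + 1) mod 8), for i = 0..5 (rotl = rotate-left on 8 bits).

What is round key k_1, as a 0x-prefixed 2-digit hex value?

0xE7

K = 0xF9
k_0 = rotl(K, (1*0+1) mod 8) = rotl(K, 1) = 0xF3
k_1 = rotl(K, (1*1+1) mod 8) = rotl(K, 2) = 0xE7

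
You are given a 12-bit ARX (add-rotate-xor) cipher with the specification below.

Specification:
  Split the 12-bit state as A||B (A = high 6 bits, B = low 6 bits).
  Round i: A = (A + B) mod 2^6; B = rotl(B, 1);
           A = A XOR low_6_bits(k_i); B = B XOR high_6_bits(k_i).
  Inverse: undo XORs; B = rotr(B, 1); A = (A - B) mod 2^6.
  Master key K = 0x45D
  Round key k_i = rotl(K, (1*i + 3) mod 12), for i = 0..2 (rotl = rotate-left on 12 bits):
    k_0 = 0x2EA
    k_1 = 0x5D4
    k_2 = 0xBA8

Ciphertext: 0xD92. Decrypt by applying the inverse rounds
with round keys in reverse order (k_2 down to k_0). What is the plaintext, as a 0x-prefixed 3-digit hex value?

0x8F7

s_0 = ciphertext = 0xD92
s_1 = InvRound(s_0, k_2) = 0x01E
s_2 = InvRound(s_1, k_1) = 0xC24
s_3 = InvRound(s_2, k_0) = 0x8F7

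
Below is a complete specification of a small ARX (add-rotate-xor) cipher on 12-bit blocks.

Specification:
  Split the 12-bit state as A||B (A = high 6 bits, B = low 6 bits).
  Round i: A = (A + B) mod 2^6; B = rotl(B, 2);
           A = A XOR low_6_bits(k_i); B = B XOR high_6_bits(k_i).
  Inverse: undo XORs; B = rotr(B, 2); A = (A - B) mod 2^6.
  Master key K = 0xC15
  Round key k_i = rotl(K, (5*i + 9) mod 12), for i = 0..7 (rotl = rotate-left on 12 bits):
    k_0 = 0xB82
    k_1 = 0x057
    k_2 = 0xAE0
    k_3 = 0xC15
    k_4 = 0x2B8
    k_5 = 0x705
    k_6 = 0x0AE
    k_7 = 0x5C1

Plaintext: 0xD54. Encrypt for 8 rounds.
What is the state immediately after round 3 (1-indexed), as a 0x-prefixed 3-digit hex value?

0xED0

s_0 = plaintext = 0xD54
s_1 = Round(s_0, k_0) = 0x2FF
s_2 = Round(s_1, k_1) = 0x77E
s_3 = Round(s_2, k_2) = 0xED0
s_4 = Round(s_3, k_3) = 0x7B1
s_5 = Round(s_4, k_4) = 0xDCD
s_6 = Round(s_5, k_5) = 0x068
s_7 = Round(s_6, k_6) = 0x1E0
s_8 = Round(s_7, k_7) = 0x995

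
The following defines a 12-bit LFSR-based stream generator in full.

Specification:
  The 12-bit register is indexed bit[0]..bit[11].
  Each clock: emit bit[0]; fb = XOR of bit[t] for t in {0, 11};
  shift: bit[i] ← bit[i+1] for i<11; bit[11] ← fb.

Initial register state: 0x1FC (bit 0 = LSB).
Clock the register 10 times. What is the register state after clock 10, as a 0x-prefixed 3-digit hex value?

reg_0 = 0x1FC
clock 1: out=0, reg = 0x0FE
clock 2: out=0, reg = 0x07F
clock 3: out=1, reg = 0x83F
clock 4: out=1, reg = 0x41F
clock 5: out=1, reg = 0xA0F
clock 6: out=1, reg = 0x507
clock 7: out=1, reg = 0xA83
clock 8: out=1, reg = 0x541
clock 9: out=1, reg = 0xAA0
clock 10: out=0, reg = 0xD50

0xD50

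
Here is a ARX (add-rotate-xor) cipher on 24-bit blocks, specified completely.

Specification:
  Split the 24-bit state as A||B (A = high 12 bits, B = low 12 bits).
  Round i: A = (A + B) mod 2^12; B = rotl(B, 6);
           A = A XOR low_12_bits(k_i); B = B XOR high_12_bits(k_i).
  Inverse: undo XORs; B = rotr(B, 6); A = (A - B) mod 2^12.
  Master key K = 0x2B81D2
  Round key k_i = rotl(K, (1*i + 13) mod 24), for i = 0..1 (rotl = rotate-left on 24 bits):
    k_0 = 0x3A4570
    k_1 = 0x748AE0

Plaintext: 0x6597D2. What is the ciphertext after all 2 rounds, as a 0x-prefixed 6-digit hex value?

s_0 = plaintext = 0x6597D2
s_1 = Round(s_0, k_0) = 0xB5B73B
s_2 = Round(s_1, k_1) = 0x876994

0x876994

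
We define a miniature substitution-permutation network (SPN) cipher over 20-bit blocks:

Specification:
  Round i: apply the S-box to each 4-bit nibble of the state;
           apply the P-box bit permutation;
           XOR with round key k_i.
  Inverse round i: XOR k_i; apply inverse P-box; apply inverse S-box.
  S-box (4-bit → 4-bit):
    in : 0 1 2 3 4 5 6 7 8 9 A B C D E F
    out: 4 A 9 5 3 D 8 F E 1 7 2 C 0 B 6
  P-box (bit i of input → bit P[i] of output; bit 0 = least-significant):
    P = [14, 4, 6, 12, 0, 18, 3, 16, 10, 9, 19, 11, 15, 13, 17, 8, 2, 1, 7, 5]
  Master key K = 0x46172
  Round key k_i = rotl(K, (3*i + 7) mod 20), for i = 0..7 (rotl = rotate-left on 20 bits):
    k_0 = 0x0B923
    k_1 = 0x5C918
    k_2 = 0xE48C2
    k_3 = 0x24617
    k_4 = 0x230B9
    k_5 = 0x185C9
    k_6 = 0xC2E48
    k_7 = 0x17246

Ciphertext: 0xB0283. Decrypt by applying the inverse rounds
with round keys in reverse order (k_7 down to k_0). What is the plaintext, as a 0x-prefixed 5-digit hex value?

s_0 = ciphertext = 0xB0283
s_1 = InvRound(s_0, k_7) = 0x3F095
s_2 = InvRound(s_1, k_6) = 0x33777
s_3 = InvRound(s_2, k_5) = 0x7AB01
s_4 = InvRound(s_3, k_4) = 0xC2181
s_5 = InvRound(s_4, k_3) = 0xA8AB4
s_6 = InvRound(s_5, k_2) = 0xE9BBA
s_7 = InvRound(s_6, k_1) = 0x80F62
s_8 = InvRound(s_7, k_0) = 0xD4A9C

0xD4A9C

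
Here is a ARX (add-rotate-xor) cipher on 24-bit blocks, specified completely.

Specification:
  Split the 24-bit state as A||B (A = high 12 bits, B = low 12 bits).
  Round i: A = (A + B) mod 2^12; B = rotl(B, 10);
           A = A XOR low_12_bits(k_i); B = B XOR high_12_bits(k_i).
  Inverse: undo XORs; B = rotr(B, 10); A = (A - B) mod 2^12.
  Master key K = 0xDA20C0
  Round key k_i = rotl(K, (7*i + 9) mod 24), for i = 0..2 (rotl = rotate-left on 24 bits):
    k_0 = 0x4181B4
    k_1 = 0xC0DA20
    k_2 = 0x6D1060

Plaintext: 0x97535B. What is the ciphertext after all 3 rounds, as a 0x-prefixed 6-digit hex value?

s_0 = plaintext = 0x97535B
s_1 = Round(s_0, k_0) = 0xD648CE
s_2 = Round(s_1, k_1) = 0xC1263E
s_3 = Round(s_2, k_2) = 0x230F5E

0x230F5E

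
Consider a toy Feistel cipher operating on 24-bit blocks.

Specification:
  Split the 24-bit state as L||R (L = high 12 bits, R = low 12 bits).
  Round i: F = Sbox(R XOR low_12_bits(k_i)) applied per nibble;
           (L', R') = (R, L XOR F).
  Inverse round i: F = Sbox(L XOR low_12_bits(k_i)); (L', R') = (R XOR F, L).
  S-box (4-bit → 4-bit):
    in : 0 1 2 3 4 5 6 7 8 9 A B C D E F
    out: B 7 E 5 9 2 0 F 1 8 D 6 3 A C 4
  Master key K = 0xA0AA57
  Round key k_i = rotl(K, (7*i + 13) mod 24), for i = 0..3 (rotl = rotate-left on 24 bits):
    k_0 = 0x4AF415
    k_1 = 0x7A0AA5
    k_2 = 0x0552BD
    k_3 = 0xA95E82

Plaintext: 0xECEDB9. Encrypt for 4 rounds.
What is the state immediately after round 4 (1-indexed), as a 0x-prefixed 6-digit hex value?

0x51F852

s_0 = plaintext = 0xECEDB9
s_1 = Round(s_0, k_0) = 0xDB961D
s_2 = Round(s_1, k_1) = 0x61DED8
s_3 = Round(s_2, k_2) = 0xED851F
s_4 = Round(s_3, k_3) = 0x51F852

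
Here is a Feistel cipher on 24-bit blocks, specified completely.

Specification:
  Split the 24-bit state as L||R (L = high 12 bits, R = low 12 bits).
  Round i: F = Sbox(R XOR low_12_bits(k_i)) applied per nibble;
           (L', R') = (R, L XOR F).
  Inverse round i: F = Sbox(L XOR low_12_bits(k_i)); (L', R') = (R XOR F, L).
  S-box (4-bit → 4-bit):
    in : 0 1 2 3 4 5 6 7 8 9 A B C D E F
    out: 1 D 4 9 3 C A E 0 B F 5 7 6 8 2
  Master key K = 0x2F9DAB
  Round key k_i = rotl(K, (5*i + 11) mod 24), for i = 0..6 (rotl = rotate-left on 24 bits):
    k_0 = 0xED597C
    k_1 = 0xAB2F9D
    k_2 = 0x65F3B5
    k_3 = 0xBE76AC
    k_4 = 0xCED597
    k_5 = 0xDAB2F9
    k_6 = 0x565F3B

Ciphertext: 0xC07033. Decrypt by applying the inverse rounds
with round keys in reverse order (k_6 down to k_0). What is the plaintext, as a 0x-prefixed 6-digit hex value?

s_0 = ciphertext = 0xC07033
s_1 = InvRound(s_0, k_6) = 0x9A4C07
s_2 = InvRound(s_1, k_5) = 0x9C19A4
s_3 = InvRound(s_2, k_4) = 0xE6E9C1
s_4 = InvRound(s_3, k_3) = 0x9B5E6E
s_5 = InvRound(s_4, k_2) = 0x17F9B5
s_6 = InvRound(s_5, k_1) = 0x13117F
s_7 = InvRound(s_6, k_0) = 0x149131

0x149131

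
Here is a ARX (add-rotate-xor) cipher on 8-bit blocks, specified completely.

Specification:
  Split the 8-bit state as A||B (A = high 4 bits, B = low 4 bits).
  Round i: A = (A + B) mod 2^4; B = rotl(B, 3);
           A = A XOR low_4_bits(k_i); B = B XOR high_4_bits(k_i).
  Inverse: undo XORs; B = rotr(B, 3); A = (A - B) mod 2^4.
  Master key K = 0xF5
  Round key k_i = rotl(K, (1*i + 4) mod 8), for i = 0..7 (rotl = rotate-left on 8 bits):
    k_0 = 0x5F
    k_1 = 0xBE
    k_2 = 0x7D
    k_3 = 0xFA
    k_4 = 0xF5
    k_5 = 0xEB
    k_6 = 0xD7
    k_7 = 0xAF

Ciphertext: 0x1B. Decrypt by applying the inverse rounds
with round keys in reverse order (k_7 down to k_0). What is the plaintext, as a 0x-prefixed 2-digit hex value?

s_0 = ciphertext = 0x1B
s_1 = InvRound(s_0, k_7) = 0xC2
s_2 = InvRound(s_1, k_6) = 0xCF
s_3 = InvRound(s_2, k_5) = 0x52
s_4 = InvRound(s_3, k_4) = 0x5B
s_5 = InvRound(s_4, k_3) = 0x78
s_6 = InvRound(s_5, k_2) = 0xBF
s_7 = InvRound(s_6, k_1) = 0xD8
s_8 = InvRound(s_7, k_0) = 0x7B

0x7B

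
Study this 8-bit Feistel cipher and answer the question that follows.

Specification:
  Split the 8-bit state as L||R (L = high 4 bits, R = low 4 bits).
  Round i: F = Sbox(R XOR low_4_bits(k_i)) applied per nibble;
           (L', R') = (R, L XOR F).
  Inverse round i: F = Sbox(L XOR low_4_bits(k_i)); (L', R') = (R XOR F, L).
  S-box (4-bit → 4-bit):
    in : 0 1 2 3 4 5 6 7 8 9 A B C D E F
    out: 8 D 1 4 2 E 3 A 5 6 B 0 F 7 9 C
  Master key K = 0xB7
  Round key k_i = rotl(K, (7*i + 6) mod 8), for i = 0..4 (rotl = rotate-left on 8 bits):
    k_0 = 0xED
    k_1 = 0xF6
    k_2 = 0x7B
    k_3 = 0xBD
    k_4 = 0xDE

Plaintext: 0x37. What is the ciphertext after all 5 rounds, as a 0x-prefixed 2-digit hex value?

s_0 = plaintext = 0x37
s_1 = Round(s_0, k_0) = 0x78
s_2 = Round(s_1, k_1) = 0x8E
s_3 = Round(s_2, k_2) = 0xE6
s_4 = Round(s_3, k_3) = 0x6E
s_5 = Round(s_4, k_4) = 0xEE

0xEE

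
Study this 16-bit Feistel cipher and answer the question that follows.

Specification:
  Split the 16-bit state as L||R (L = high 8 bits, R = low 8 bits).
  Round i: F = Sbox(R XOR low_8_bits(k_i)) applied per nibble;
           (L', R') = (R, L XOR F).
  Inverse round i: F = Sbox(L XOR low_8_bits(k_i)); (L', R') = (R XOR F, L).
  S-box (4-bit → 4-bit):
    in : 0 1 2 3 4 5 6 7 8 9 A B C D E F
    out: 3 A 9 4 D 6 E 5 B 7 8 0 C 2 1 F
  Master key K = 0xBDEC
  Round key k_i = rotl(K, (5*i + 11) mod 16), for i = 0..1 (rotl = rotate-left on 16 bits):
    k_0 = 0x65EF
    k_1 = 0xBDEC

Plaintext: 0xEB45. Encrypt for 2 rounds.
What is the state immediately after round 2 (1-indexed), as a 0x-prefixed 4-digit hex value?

s_0 = plaintext = 0xEB45
s_1 = Round(s_0, k_0) = 0x4563
s_2 = Round(s_1, k_1) = 0x63FA

0x63FA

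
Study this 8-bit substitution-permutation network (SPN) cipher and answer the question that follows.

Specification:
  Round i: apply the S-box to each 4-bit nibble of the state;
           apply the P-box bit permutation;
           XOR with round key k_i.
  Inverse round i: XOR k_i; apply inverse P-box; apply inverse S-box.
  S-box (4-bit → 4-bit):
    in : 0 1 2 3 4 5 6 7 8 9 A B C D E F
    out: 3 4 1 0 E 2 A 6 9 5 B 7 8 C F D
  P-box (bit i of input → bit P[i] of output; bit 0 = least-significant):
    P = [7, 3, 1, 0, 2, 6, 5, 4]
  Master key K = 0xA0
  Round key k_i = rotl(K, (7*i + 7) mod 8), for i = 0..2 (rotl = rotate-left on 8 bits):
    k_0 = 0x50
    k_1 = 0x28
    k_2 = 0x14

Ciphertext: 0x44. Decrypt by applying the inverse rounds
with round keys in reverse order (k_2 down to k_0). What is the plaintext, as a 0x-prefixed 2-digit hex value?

s_0 = ciphertext = 0x44
s_1 = InvRound(s_0, k_2) = 0x63
s_2 = InvRound(s_1, k_1) = 0x54
s_3 = InvRound(s_2, k_0) = 0x23

0x23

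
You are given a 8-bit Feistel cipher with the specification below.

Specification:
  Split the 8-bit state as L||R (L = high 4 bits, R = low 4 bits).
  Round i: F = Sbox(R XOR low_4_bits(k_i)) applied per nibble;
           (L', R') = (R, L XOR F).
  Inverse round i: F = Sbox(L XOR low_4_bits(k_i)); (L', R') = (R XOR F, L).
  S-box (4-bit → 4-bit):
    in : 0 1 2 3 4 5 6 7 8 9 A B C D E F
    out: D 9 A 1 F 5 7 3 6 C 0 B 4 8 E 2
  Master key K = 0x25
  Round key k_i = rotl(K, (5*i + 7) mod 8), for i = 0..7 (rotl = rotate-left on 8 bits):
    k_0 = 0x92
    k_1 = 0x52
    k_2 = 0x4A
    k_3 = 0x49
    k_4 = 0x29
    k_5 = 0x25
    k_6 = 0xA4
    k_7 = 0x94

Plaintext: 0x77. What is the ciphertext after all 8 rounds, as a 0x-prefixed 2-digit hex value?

0x45

s_0 = plaintext = 0x77
s_1 = Round(s_0, k_0) = 0x72
s_2 = Round(s_1, k_1) = 0x2A
s_3 = Round(s_2, k_2) = 0xAF
s_4 = Round(s_3, k_3) = 0xFD
s_5 = Round(s_4, k_4) = 0xD0
s_6 = Round(s_5, k_5) = 0x08
s_7 = Round(s_6, k_6) = 0x84
s_8 = Round(s_7, k_7) = 0x45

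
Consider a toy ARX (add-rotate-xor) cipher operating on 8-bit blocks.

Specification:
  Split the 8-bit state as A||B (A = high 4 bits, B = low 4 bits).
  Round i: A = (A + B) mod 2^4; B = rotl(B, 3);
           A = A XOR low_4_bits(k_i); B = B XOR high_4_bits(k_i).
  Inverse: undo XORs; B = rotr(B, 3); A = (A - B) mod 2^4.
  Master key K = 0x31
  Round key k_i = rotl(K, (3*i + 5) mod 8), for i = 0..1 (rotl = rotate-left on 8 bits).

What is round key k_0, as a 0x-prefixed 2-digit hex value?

K = 0x31
k_0 = rotl(K, (3*0+5) mod 8) = rotl(K, 5) = 0x26

0x26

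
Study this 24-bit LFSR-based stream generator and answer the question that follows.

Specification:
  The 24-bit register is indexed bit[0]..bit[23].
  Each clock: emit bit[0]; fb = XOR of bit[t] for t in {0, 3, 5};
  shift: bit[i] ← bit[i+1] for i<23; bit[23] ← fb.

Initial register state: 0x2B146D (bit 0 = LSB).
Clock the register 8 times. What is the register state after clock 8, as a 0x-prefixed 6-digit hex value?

reg_0 = 0x2B146D
clock 1: out=1, reg = 0x958A36
clock 2: out=0, reg = 0xCAC51B
clock 3: out=1, reg = 0x65628D
clock 4: out=1, reg = 0x32B146
clock 5: out=0, reg = 0x1958A3
clock 6: out=1, reg = 0x0CAC51
clock 7: out=1, reg = 0x865628
clock 8: out=0, reg = 0x432B14

0x432B14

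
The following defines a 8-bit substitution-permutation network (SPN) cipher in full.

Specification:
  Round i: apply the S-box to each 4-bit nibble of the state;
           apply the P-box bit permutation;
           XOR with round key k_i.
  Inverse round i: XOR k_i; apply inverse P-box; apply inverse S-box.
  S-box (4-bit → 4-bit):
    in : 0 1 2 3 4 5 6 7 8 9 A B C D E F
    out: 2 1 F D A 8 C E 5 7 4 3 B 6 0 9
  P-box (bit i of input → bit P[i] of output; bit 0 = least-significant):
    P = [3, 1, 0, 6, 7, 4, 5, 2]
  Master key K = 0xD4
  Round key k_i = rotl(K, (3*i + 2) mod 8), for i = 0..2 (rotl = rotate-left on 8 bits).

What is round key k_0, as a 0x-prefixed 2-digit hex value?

0x53

K = 0xD4
k_0 = rotl(K, (3*0+2) mod 8) = rotl(K, 2) = 0x53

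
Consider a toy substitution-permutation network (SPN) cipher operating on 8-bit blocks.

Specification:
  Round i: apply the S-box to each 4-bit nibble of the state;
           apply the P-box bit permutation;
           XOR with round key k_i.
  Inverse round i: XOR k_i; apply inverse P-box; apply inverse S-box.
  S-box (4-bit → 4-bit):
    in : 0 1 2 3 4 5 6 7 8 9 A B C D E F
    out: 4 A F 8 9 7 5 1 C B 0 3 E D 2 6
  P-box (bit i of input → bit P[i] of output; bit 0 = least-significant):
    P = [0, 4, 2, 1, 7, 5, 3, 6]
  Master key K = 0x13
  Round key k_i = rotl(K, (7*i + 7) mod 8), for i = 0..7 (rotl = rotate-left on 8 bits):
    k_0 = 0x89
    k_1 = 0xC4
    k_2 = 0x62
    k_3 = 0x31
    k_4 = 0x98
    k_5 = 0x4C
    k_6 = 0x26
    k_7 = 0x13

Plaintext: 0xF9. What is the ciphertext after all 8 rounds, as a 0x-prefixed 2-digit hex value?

0xA7

s_0 = plaintext = 0xF9
s_1 = Round(s_0, k_0) = 0xB2
s_2 = Round(s_1, k_1) = 0x73
s_3 = Round(s_2, k_2) = 0xE0
s_4 = Round(s_3, k_3) = 0x15
s_5 = Round(s_4, k_4) = 0xED
s_6 = Round(s_5, k_5) = 0x6B
s_7 = Round(s_6, k_6) = 0xBF
s_8 = Round(s_7, k_7) = 0xA7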